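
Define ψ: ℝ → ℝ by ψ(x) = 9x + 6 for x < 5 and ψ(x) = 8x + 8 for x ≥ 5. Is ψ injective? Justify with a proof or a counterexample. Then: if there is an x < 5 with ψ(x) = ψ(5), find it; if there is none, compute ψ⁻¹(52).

14/3

Both pieces are strictly increasing (slopes 9 and 8), so each is injective on its own interval.
The left piece maps (−∞, 5) onto (−∞, 51); the right piece maps [5, ∞) onto [48, ∞).
These images overlap. In particular ψ(5) = 48 (right piece), and solving 9x + 6 = 48 on the left piece gives x = 14/3 < 5.
So ψ(14/3) = ψ(5) with 14/3 ≠ 5, and ψ is not injective. This x = 14/3 is the requested value below 5.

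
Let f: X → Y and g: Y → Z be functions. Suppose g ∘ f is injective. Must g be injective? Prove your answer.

not injective

No. Take X = {1, 2, 3}, Y = {1, 2, 3, 4, 5, 6}, Z = {1, 2, 3, 4, 5, 6}, f(a) = a for each a ∈ X, and g(b) = 5 if b ∈ {5, 6} else g(b) = b.
Then g ∘ f = f is injective (X ⊂ Y and f is the inclusion), but g(5) = g(6) = 5 with 5 ≠ 6, so g is not injective.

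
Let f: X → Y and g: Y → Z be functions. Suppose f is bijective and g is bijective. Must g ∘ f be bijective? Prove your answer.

bijective

Injectivity: if g(f(s)) = g(f(t)) then f(s) = f(t) (g injective) so s = t (f injective).
Surjectivity: for c ∈ Z pick b with g(b) = c, then a with f(a) = b; then (g ∘ f)(a) = c.
Thus g ∘ f is bijective.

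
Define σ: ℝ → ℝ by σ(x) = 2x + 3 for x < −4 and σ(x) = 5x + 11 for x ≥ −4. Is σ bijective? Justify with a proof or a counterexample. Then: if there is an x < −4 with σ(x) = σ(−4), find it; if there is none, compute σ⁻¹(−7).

-6

Both pieces are strictly increasing (slopes 2 and 5), so each is injective on its own interval.
The left piece maps (−∞, −4) onto (−∞, −5); the right piece maps [−4, ∞) onto [−9, ∞).
These images overlap. In particular σ(−4) = −9 (right piece), and solving 2x + 3 = −9 on the left piece gives x = −6 < −4.
So σ(−6) = σ(−4) with −6 ≠ −4, and σ is not injective, hence not bijective. This x = −6 is the requested value below −4.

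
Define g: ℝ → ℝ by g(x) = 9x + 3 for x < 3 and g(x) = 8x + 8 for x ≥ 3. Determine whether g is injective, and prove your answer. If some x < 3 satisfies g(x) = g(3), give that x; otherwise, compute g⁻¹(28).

25/9

Both pieces are strictly increasing (slopes 9 and 8), so each is injective on its own interval.
The left piece maps (−∞, 3) onto (−∞, 30); the right piece maps [3, ∞) onto [32, ∞).
These images are disjoint, so no value is attained by both pieces. So g is injective.
Because the two images are disjoint, no x < 3 has g(x) = g(3), so we compute g⁻¹(28): 28 lies in (−∞, 30), so solve 9x + 3 = 28: x = (28 − 3)/9 = 25/9.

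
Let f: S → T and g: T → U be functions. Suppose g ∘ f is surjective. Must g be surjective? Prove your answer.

Let c ∈ U. Since g ∘ f is surjective, some a ∈ S has g(f(a)) = c. Then b = f(a) ∈ T satisfies g(b) = c. So g is surjective.

surjective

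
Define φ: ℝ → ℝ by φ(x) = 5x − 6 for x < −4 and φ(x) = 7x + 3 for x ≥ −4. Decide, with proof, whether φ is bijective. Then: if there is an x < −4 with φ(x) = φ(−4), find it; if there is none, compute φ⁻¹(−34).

-28/5

Both pieces are strictly increasing (slopes 5 and 7), so each is injective on its own interval.
The left piece maps (−∞, −4) onto (−∞, −26); the right piece maps [−4, ∞) onto [−25, ∞).
The images leave a gap (−26 has no preimage), so φ is not surjective, hence not bijective.
Because the two images are disjoint, no x < −4 has φ(x) = φ(−4), so we compute φ⁻¹(−34): −34 lies in (−∞, −26), so solve 5x − 6 = −34: x = (−34 + 6)/5 = −28/5.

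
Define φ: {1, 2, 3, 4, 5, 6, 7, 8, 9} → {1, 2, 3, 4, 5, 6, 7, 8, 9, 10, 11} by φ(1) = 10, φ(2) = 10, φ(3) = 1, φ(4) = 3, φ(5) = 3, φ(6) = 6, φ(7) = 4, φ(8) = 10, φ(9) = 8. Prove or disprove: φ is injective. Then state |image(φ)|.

6

φ(1) = 10 = φ(2) with 1 ≠ 2, so φ is not injective.
The image of φ is {1, 3, 4, 6, 8, 10}, which has 6 elements.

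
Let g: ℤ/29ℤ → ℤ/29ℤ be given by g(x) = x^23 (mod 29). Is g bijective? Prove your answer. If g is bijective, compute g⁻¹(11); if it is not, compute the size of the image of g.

Since 29 is prime, the nonzero elements of ℤ/29ℤ form a cyclic group of order 28.
As gcd(23, 28) = 1, raising to the 23rd power is a bijection on this group: if s^23 ≡ t^23 then (st^{−1})^23 = 1, and the only element of order dividing gcd(23, 28) = 1 is 1, so s = t.
With g(0) = 0 this makes g injective on all of ℤ/29ℤ, hence bijective (finite equal-size domain and codomain). In particular g is bijective.
Since g is bijective, we find the preimage of 11. The inverse of x ↦ x^23 on (ℤ/29ℤ)^× is x ↦ x^11, because 23·11 = 253 = 9·28 + 1 ≡ 1 (mod 28) and x^{28} = 1 for x ≠ 0 (Fermat). So g⁻¹(11) = 11^11 mod 29.
Repeated squaring mod 29: 11^1 ≡ 11, 11^2 ≡ 11² = 121 ≡ 5, 11^4 ≡ 5² = 25, 11^8 ≡ 25² = 625 ≡ 16. Since 11 = 8 + 2 + 1, 11^11 ≡ 16·5·11: 16·5 = 80 ≡ 22, then 22·11 = 242 ≡ 10. So 11^11 ≡ 10 (mod 29).
Hence g⁻¹(11) = 10.

10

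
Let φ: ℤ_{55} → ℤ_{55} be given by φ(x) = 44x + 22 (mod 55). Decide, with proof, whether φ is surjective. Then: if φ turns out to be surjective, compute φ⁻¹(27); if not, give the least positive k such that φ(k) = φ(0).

Recall: surjectivity means every element of the codomain has a preimage under φ.
Since gcd(44, 55) = 11, we have 44x ≡ 0 (mod 11) for all x, so φ(x) ≡ 0 (mod 11).
But 1 ≢ 0 (mod 11), so 1 ∈ ℤ_{55} has no preimage. Thus φ is not surjective.
Since φ is not surjective, we find the least positive k with φ(k) = φ(0): this means 44k ≡ 0 (mod 55), i.e. 55 ∣ 44k. Since gcd(44, 55) = 11, dividing through by 11 this holds exactly when 5 ∣ 4k, and as gcd(4, 5) = 1, exactly when 5 ∣ k.
The smallest positive such k is 5.

5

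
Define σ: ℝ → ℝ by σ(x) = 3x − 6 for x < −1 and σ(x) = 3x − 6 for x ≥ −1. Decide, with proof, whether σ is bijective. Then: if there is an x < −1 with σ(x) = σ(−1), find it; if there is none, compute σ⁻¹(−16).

Both pieces are strictly increasing (slopes 3 and 3), so each is injective on its own interval.
The left piece maps (−∞, −1) onto (−∞, −9); the right piece maps [−1, ∞) onto [−9, ∞).
Since −9 = −9, the images partition ℝ: σ is injective and surjective, hence bijective.
Because the two images are disjoint, no x < −1 has σ(x) = σ(−1), so we compute σ⁻¹(−16): −16 lies in (−∞, −9), so solve 3x − 6 = −16: x = (−16 + 6)/3 = −10/3.

-10/3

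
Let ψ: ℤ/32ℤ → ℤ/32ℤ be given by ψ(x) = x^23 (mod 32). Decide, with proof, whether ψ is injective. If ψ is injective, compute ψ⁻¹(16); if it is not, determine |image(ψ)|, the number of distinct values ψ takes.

17

ψ(0) = 0^23 = 0.
ψ(2): Repeated squaring mod 32: 2^1 ≡ 2, 2^2 ≡ 2² = 4, 2^4 ≡ 4² = 16, 2^8 ≡ 16² = 256 ≡ 0, 2^16 ≡ 0² = 0. Since 23 = 16 + 4 + 2 + 1, 2^23 ≡ 0·16·4·2: 0·16 = 0, then 0·4 = 0, then 0·2 = 0. So 2^23 ≡ 0 (mod 32).
So ψ(0) = ψ(2) = 0 while 0 ≠ 2, therefore ψ is not injective.
Since ψ is not injective, we determine |image(ψ)|. Computing x^23 mod 32 for each x (by repeated squaring, reducing mod 32 at every step), the values ψ(0), ψ(1), …, ψ(31) are: 0, 1, 0, 11, 0, 13, 0, 23, 0, 25, 0, 3, 0, 5, 0, 15, 0, 17, 0, 27, 0, 29, 0, 7, 0, 9, 0, 19, 0, 21, 0, 31.
The distinct values are {0, 1, 3, 5, 7, 9, 11, 13, 15, 17, 19, 21, 23, 25, 27, 29, 31}; there are 17 of them.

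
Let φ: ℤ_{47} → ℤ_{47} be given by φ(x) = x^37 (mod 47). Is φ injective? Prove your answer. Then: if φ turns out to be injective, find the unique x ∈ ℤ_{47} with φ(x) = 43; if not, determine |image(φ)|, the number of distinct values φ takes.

10

Since 47 is prime, the nonzero elements of ℤ_{47} form a cyclic group of order 46.
As gcd(37, 46) = 1, raising to the 37th power is a bijection on this group: if x_1^37 ≡ x_2^37 then (x_1x_2^{−1})^37 = 1, and the only element of order dividing gcd(37, 46) = 1 is 1, so x_1 = x_2.
With φ(0) = 0 this makes φ injective on all of ℤ_{47}, hence bijective (finite equal-size domain and codomain). In particular φ is injective.
Since φ is injective, we find the preimage of 43. The inverse of x ↦ x^37 on (ℤ_{47})^× is x ↦ x^5, because 37·5 = 185 = 4·46 + 1 ≡ 1 (mod 46) and x^{46} = 1 for x ≠ 0 (Fermat). So φ⁻¹(43) = 43^5 mod 47.
Repeated squaring mod 47: 43^1 ≡ 43, 43^2 ≡ 43² = 1849 ≡ 16, 43^4 ≡ 16² = 256 ≡ 21. Since 5 = 4 + 1, 43^5 ≡ 21·43: 21·43 = 903 ≡ 10. So 43^5 ≡ 10 (mod 47).
Hence φ⁻¹(43) = 10.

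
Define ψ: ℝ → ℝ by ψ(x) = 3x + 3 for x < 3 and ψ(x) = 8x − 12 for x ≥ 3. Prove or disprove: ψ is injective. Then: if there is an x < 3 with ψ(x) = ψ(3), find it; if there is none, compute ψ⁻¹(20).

Both pieces are strictly increasing (slopes 3 and 8), so each is injective on its own interval.
The left piece maps (−∞, 3) onto (−∞, 12); the right piece maps [3, ∞) onto [12, ∞).
These images are disjoint, so no value is attained by both pieces. Hence ψ is injective.
Because the two images are disjoint, no x < 3 has ψ(x) = ψ(3), so we compute ψ⁻¹(20): 20 lies in [12, ∞), so solve 8x − 12 = 20: x = (20 + 12)/8 = 4.

4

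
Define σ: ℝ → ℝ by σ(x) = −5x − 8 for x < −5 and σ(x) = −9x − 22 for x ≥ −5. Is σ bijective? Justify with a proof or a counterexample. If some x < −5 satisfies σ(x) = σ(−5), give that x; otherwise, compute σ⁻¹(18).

Both pieces are strictly decreasing (slopes −5 and −9), so each is injective on its own interval.
The left piece maps (−∞, −5) onto (17, ∞); the right piece maps [−5, ∞) onto (−∞, 23].
These images overlap. In particular σ(−5) = 23 (right piece), and solving −5x − 8 = 23 on the left piece gives x = −31/5 < −5.
So σ(−31/5) = σ(−5) with −31/5 ≠ −5, and σ is not injective, hence not bijective. This x = −31/5 is the requested value below −5.

-31/5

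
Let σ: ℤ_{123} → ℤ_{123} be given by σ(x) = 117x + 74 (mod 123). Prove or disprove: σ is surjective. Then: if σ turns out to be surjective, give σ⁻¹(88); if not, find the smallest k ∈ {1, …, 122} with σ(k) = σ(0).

41

Recall: σ is surjective if every y in the codomain equals σ(x) for some x in the domain.
Since gcd(117, 123) = 3, we have 117x ≡ 0 (mod 3) for all x, so σ(x) ≡ 2 (mod 3).
But 0 ≢ 2 (mod 3), so 0 ∈ ℤ_{123} has no preimage. Thus σ is not surjective.
Since σ is not surjective, we find the least positive k with σ(k) = σ(0): this means 117k ≡ 0 (mod 123), i.e. 123 ∣ 117k. Since gcd(117, 123) = 3, dividing through by 3 this holds exactly when 41 ∣ 39k, and as gcd(39, 41) = 1, exactly when 41 ∣ k.
The smallest positive such k is 41.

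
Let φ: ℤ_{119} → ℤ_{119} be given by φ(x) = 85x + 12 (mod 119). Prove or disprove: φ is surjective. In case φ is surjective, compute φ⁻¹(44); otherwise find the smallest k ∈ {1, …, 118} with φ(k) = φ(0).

By definition, surjectivity means every element of the codomain has a preimage under φ.
Since gcd(85, 119) = 17, we have 85x ≡ 0 (mod 17) for all x, so φ(x) ≡ 12 (mod 17).
But 0 ≢ 12 (mod 17), so 0 ∈ ℤ_{119} has no preimage. Thus φ is not surjective.
Since φ is not surjective, we find the least positive k with φ(k) = φ(0): this means 85k ≡ 0 (mod 119), i.e. 119 ∣ 85k. Since gcd(85, 119) = 17, dividing through by 17 this holds exactly when 7 ∣ 5k, and as gcd(5, 7) = 1, exactly when 7 ∣ k.
The smallest positive such k is 7.

7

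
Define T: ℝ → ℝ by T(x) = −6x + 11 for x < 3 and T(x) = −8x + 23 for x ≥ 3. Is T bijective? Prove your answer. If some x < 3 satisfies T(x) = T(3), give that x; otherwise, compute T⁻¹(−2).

2

Both pieces are strictly decreasing (slopes −6 and −8), so each is injective on its own interval.
The left piece maps (−∞, 3) onto (−7, ∞); the right piece maps [3, ∞) onto (−∞, −1].
These images overlap. In particular T(3) = −1 (right piece), and solving −6x + 11 = −1 on the left piece gives x = 2 < 3.
So T(2) = T(3) with 2 ≠ 3, and T is not injective, hence not bijective. This x = 2 is the requested value below 3.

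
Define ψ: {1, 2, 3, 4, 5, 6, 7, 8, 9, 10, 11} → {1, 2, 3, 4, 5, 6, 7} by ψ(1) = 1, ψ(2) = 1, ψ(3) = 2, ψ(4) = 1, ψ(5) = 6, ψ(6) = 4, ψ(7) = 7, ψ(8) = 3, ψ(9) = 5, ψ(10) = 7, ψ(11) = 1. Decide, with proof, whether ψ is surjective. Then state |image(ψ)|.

Every element of the codomain has a preimage: 1 = ψ(1), 2 = ψ(3), 3 = ψ(8), 4 = ψ(6), 5 = ψ(9), 6 = ψ(5), 7 = ψ(7).
So ψ is surjective.
The image of ψ is {1, 2, 3, 4, 5, 6, 7}, which has 7 elements.

7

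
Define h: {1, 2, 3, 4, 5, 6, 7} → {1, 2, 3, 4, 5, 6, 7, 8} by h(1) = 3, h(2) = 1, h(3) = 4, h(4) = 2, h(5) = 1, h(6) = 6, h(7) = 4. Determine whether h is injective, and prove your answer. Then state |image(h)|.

h(2) = 1 = h(5) with 2 ≠ 5, so h is not injective.
The image of h is {1, 2, 3, 4, 6}, which has 5 elements.

5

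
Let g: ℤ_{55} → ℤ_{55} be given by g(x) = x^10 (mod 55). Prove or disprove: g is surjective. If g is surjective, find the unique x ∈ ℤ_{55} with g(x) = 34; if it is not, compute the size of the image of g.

g(2): Repeated squaring mod 55: 2^1 ≡ 2, 2^2 ≡ 2² = 4, 2^4 ≡ 4² = 16, 2^8 ≡ 16² = 256 ≡ 36. Since 10 = 8 + 2, 2^10 ≡ 36·4: 36·4 = 144 ≡ 34. So 2^10 ≡ 34 (mod 55).
g(3): Repeated squaring mod 55: 3^1 ≡ 3, 3^2 ≡ 3² = 9, 3^4 ≡ 9² = 81 ≡ 26, 3^8 ≡ 26² = 676 ≡ 16. Since 10 = 8 + 2, 3^10 ≡ 16·9: 16·9 = 144 ≡ 34. So 3^10 ≡ 34 (mod 55).
So g(2) = g(3) = 34 while 2 ≠ 3, hence g is not injective.
A non-injective map from the 55-element set ℤ_{55} to itself takes at most 54 distinct values, so it cannot be surjective. Thus g is not surjective.
Since g is not surjective, we determine |image(g)|. Computing x^10 mod 55 for each x (by repeated squaring, reducing mod 55 at every step), the values g(0), g(1), …, g(54) are: 0, 1, 34, 34, 1, 45, 1, 34, 34, 1, 45, 11, 34, 34, 1, 45, 1, 34, 34, 1, 45, 1, 44, 34, 1, 45, 1, 34, 34, 1, 45, 1, 34, 44, 1, 45, 1, 34, 34, 1, 45, 1, 34, 34, 11, 45, 1, 34, 34, 1, 45, 1, 34, 34, 1.
The distinct values are {0, 1, 11, 34, 44, 45}; there are 6 of them.

6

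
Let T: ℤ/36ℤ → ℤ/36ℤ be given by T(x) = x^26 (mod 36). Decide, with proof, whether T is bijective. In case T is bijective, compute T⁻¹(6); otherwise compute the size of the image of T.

8

T(0) = 0^26 = 0.
T(6): Repeated squaring mod 36: 6^1 ≡ 6, 6^2 ≡ 6² = 36 ≡ 0, 6^4 ≡ 0² = 0, 6^8 ≡ 0² = 0, 6^16 ≡ 0² = 0. Since 26 = 16 + 8 + 2, 6^26 ≡ 0·0·0: 0·0 = 0, then 0·0 = 0. So 6^26 ≡ 0 (mod 36).
So T(0) = T(6) = 0 while 0 ≠ 6, therefore T is not injective, hence not bijective.
Since T is not bijective, we determine |image(T)|. Computing x^26 mod 36 for each x (by repeated squaring, reducing mod 36 at every step), the values T(0), T(1), …, T(35) are: 0, 1, 4, 9, 16, 25, 0, 13, 28, 9, 28, 13, 0, 25, 16, 9, 4, 1, 0, 1, 4, 9, 16, 25, 0, 13, 28, 9, 28, 13, 0, 25, 16, 9, 4, 1.
The distinct values are {0, 1, 4, 9, 13, 16, 25, 28}; there are 8 of them.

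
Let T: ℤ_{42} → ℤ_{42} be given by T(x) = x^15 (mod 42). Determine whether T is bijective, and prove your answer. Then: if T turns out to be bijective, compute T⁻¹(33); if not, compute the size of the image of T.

T(2): Repeated squaring mod 42: 2^1 ≡ 2, 2^2 ≡ 2² = 4, 2^4 ≡ 4² = 16, 2^8 ≡ 16² = 256 ≡ 4. Since 15 = 8 + 4 + 2 + 1, 2^15 ≡ 4·16·4·2: 4·16 = 64 ≡ 22, then 22·4 = 88 ≡ 4, then 4·2 = 8. So 2^15 ≡ 8 (mod 42).
T(8): Repeated squaring mod 42: 8^1 ≡ 8, 8^2 ≡ 8² = 64 ≡ 22, 8^4 ≡ 22² = 484 ≡ 22, 8^8 ≡ 22² = 484 ≡ 22. Since 15 = 8 + 4 + 2 + 1, 8^15 ≡ 22·22·22·8: 22·22 = 484 ≡ 22, then 22·22 = 484 ≡ 22, then 22·8 = 176 ≡ 8. So 8^15 ≡ 8 (mod 42).
So T(2) = T(8) = 8 while 2 ≠ 8, therefore T is not injective, hence not bijective.
Since T is not bijective, we determine |image(T)|. Computing x^15 mod 42 for each x (by repeated squaring, reducing mod 42 at every step), the values T(0), T(1), …, T(41) are: 0, 1, 8, 27, 22, 41, 6, 7, 8, 15, 34, 29, 6, 13, 14, 15, 22, 41, 36, 13, 20, 21, 22, 29, 6, 1, 20, 27, 28, 29, 36, 13, 8, 27, 34, 35, 36, 1, 20, 15, 34, 41.
The distinct values are {0, 1, 6, 7, 8, 13, 14, 15, 20, 21, 22, 27, 28, 29, 34, 35, 36, 41}; there are 18 of them.

18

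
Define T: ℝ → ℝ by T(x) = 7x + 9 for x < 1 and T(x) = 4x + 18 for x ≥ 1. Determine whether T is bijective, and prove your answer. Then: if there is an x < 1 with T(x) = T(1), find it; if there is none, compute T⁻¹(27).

Both pieces are strictly increasing (slopes 7 and 4), so each is injective on its own interval.
The left piece maps (−∞, 1) onto (−∞, 16); the right piece maps [1, ∞) onto [22, ∞).
The images leave a gap (16 has no preimage), so T is not surjective, hence not bijective.
Because the two images are disjoint, no x < 1 has T(x) = T(1), so we compute T⁻¹(27): 27 lies in [22, ∞), so solve 4x + 18 = 27: x = (27 − 18)/4 = 9/4.

9/4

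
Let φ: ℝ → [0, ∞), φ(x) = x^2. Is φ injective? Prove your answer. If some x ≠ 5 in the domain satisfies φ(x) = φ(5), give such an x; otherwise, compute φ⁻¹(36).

φ(5) = 25 = (−5)^2 = φ(−5) (since 2 is even), with 5 ≠ −5. So φ is not injective.
For the follow-up, such an x exists: taking x = −5 ∈ ℝ gives φ(−5) = 25 = φ(5) with −5 ≠ 5.

-5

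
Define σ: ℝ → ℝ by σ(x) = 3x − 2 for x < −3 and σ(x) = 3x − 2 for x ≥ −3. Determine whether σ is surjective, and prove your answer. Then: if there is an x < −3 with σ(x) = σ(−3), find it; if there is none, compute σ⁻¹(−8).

Both pieces are strictly increasing (slopes 3 and 3), so each is injective on its own interval.
The left piece maps (−∞, −3) onto (−∞, −11); the right piece maps [−3, ∞) onto [−11, ∞).
These images together cover ℝ, so σ is surjective.
Because the two images are disjoint, no x < −3 has σ(x) = σ(−3), so we compute σ⁻¹(−8): −8 lies in [−11, ∞), so solve 3x − 2 = −8: x = (−8 + 2)/3 = −2.

-2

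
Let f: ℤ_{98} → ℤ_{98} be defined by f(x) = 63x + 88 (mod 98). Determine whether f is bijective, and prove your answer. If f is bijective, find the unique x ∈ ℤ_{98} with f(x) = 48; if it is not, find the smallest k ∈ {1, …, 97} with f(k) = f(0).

14

Recall that f is injective when f(s) = f(t) forces s = t.
We have gcd(63, 98) = 7 > 1. Taking s = 0 and t = 14: f(0) = 88 and f(14) = 63·14 + 88 = 970 ≡ 88 (mod 98).
So f(0) = f(14) while 0 ≠ 14, so f is not injective, hence not bijective.
Since f is not bijective, we find the least positive k with f(k) = f(0): this means 63k ≡ 0 (mod 98), i.e. 98 ∣ 63k. Since gcd(63, 98) = 7, dividing through by 7 this holds exactly when 14 ∣ 9k, and as gcd(9, 14) = 1, exactly when 14 ∣ k.
The smallest positive such k is 14.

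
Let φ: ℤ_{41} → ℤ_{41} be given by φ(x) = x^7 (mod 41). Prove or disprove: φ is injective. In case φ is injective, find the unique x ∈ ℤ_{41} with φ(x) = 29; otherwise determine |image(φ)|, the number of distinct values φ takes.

6

Since 41 is prime, the nonzero elements of ℤ_{41} form a cyclic group of order 40.
As gcd(7, 40) = 1, raising to the 7th power is a bijection on this group: if u^7 ≡ v^7 then (uv^{−1})^7 = 1, and the only element of order dividing gcd(7, 40) = 1 is 1, so u = v.
With φ(0) = 0 this makes φ injective on all of ℤ_{41}, hence bijective (finite equal-size domain and codomain). In particular φ is injective.
Since φ is injective, we find the preimage of 29. The inverse of x ↦ x^7 on (ℤ_{41})^× is x ↦ x^23, because 7·23 = 161 = 4·40 + 1 ≡ 1 (mod 40) and x^{40} = 1 for x ≠ 0 (Fermat). So φ⁻¹(29) = 29^23 mod 41.
Repeated squaring mod 41: 29^1 ≡ 29, 29^2 ≡ 29² = 841 ≡ 21, 29^4 ≡ 21² = 441 ≡ 31, 29^8 ≡ 31² = 961 ≡ 18, 29^16 ≡ 18² = 324 ≡ 37. Since 23 = 16 + 4 + 2 + 1, 29^23 ≡ 37·31·21·29: 37·31 = 1147 ≡ 40, then 40·21 = 840 ≡ 20, then 20·29 = 580 ≡ 6. So 29^23 ≡ 6 (mod 41).
Hence φ⁻¹(29) = 6.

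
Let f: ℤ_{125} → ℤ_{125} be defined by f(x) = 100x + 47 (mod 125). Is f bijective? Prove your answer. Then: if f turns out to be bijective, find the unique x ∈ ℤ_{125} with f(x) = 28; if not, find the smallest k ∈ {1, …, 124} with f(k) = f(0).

Recall that f is injective if f(u) = f(v) implies u = v.
We have gcd(100, 125) = 25 > 1. Taking u = 0 and v = 5: f(0) = 47 and f(5) = 100·5 + 47 = 547 ≡ 47 (mod 125).
So f(0) = f(5) while 0 ≠ 5, so f is not injective, hence not bijective.
Since f is not bijective, we find the least positive k with f(k) = f(0): this means 100k ≡ 0 (mod 125), i.e. 125 ∣ 100k. Since gcd(100, 125) = 25, dividing through by 25 this holds exactly when 5 ∣ 4k, and as gcd(4, 5) = 1, exactly when 5 ∣ k.
The smallest positive such k is 5.

5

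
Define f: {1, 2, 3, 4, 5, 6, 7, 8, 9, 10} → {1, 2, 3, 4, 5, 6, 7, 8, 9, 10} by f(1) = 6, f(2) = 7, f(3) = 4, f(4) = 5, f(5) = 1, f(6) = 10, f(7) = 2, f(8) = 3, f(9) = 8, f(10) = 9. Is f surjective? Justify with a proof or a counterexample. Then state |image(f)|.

Every element of the codomain has a preimage: 1 = f(5), 2 = f(7), 3 = f(8), 4 = f(3), 5 = f(4), 6 = f(1), 7 = f(2), 8 = f(9), 9 = f(10), 10 = f(6).
Hence f is surjective.
The image of f is {1, 2, 3, 4, 5, 6, 7, 8, 9, 10}, which has 10 elements.

10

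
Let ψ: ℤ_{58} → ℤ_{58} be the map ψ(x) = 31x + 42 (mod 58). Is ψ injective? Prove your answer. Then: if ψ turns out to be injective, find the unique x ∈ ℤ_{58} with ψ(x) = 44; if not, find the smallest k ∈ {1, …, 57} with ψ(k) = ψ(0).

30

If ψ(x_1) = ψ(x_2), then 31x_1 ≡ 31x_2 (mod 58). Because gcd(31, 58) = 1, we may cancel 31 to get x_1 ≡ x_2 (mod 58).
Therefore ψ is injective.
We now compute 31⁻¹ mod 58 explicitly. Euclid's algorithm: 58 = 1·31 + 27, 31 = 1·27 + 4, 27 = 6·4 + 3, 4 = 1·3 + 1; back-substituting gives 1 = 15·31 − 8·58, so 31⁻¹ ≡ 15 (mod 58).
Since ψ is injective, we compute ψ⁻¹(44): solve 31x + 42 ≡ 44 (mod 58), i.e. 31x ≡ 2 (mod 58).
Multiplying by 31⁻¹ = 15 gives x ≡ 15·2 = 30 ≡ 30 (mod 58).
Check: ψ(30) = 31·30 + 42 = 972 = 16·58 + 44 ≡ 44 (mod 58).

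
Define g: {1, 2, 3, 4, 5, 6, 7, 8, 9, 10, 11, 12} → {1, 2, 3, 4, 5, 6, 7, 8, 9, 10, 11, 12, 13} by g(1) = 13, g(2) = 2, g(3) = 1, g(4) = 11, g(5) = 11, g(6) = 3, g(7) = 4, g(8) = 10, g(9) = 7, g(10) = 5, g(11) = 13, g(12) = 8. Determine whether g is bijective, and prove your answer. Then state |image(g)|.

g(4) = 11 = g(5) with 4 ≠ 5, so g is not injective, hence not bijective.
The image of g is {1, 2, 3, 4, 5, 7, 8, 10, 11, 13}, which has 10 elements.

10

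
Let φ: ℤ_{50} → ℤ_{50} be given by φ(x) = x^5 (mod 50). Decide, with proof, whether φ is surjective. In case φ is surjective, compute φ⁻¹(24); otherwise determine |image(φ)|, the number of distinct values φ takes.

φ(0) = 0^5 = 0.
φ(10): Repeated squaring mod 50: 10^1 ≡ 10, 10^2 ≡ 10² = 100 ≡ 0, 10^4 ≡ 0² = 0. Since 5 = 4 + 1, 10^5 ≡ 0·10: 0·10 = 0. So 10^5 ≡ 0 (mod 50).
So φ(0) = φ(10) = 0 while 0 ≠ 10, hence φ is not injective.
A non-injective map from the 50-element set ℤ_{50} to itself takes at most 49 distinct values, so it cannot be surjective. So φ is not surjective.
Since φ is not surjective, we determine |image(φ)|. Computing x^5 mod 50 for each x (by repeated squaring, reducing mod 50 at every step), the values φ(0), φ(1), …, φ(49) are: 0, 1, 32, 43, 24, 25, 26, 7, 18, 49, 0, 1, 32, 43, 24, 25, 26, 7, 18, 49, 0, 1, 32, 43, 24, 25, 26, 7, 18, 49, 0, 1, 32, 43, 24, 25, 26, 7, 18, 49, 0, 1, 32, 43, 24, 25, 26, 7, 18, 49.
The distinct values are {0, 1, 7, 18, 24, 25, 26, 32, 43, 49}; there are 10 of them.

10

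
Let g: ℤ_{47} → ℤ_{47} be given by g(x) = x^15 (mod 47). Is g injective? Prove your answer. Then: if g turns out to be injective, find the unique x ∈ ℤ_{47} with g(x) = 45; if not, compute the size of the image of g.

41

Since 47 is prime, the nonzero elements of ℤ_{47} form a cyclic group of order 46.
As gcd(15, 46) = 1, raising to the 15th power is a bijection on this group: if x_1^15 ≡ x_2^15 then (x_1x_2^{−1})^15 = 1, and the only element of order dividing gcd(15, 46) = 1 is 1, so x_1 = x_2.
With g(0) = 0 this makes g injective on all of ℤ_{47}, hence bijective (finite equal-size domain and codomain). In particular g is injective.
Since g is injective, we find the preimage of 45. The inverse of x ↦ x^15 on (ℤ_{47})^× is x ↦ x^43, because 15·43 = 645 = 14·46 + 1 ≡ 1 (mod 46) and x^{46} = 1 for x ≠ 0 (Fermat). So g⁻¹(45) = 45^43 mod 47.
Repeated squaring mod 47: 45^1 ≡ 45, 45^2 ≡ 45² = 2025 ≡ 4, 45^4 ≡ 4² = 16, 45^8 ≡ 16² = 256 ≡ 21, 45^16 ≡ 21² = 441 ≡ 18, 45^32 ≡ 18² = 324 ≡ 42. Since 43 = 32 + 8 + 2 + 1, 45^43 ≡ 42·21·4·45: 42·21 = 882 ≡ 36, then 36·4 = 144 ≡ 3, then 3·45 = 135 ≡ 41. So 45^43 ≡ 41 (mod 47).
Hence g⁻¹(45) = 41.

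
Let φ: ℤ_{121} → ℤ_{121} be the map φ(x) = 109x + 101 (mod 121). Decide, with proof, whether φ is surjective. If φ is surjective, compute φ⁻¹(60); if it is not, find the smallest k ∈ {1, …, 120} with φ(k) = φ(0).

Since gcd(109, 121) = 1, 109 is invertible modulo 121. Euclid's algorithm: 121 = 1·109 + 12, 109 = 9·12 + 1; back-substituting gives 1 = 10·109 − 9·121, so 109⁻¹ ≡ 10 (mod 121).
For any y ∈ ℤ_{121}, x = 10(y − 101) mod 121 satisfies φ(x) = 109·10(y − 101) + 101 ≡ y (since 109·10 ≡ 1 mod 121). So every y has a preimage.
Therefore φ is surjective.
Since φ is surjective, we compute φ⁻¹(60): solve 109x + 101 ≡ 60 (mod 121), i.e. 109x ≡ 80 (mod 121).
Multiplying by 109⁻¹ = 10 gives x ≡ 10·80 = 800 = 6·121 + 74 ≡ 74 (mod 121).
Check: φ(74) = 109·74 + 101 = 8167 = 67·121 + 60 ≡ 60 (mod 121).

74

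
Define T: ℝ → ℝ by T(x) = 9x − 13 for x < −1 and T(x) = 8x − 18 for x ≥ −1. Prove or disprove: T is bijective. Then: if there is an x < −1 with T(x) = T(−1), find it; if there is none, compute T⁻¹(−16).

Both pieces are strictly increasing (slopes 9 and 8), so each is injective on its own interval.
The left piece maps (−∞, −1) onto (−∞, −22); the right piece maps [−1, ∞) onto [−26, ∞).
These images overlap. In particular T(−1) = −26 (right piece), and solving 9x − 13 = −26 on the left piece gives x = −13/9 < −1.
So T(−13/9) = T(−1) with −13/9 ≠ −1, and T is not injective, hence not bijective. This x = −13/9 is the requested value below −1.

-13/9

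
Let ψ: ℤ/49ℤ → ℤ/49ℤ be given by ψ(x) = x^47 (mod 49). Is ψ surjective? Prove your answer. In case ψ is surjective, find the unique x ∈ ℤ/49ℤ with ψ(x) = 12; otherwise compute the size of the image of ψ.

ψ(0) = 0^47 = 0.
ψ(7): Repeated squaring mod 49: 7^1 ≡ 7, 7^2 ≡ 7² = 49 ≡ 0, 7^4 ≡ 0² = 0, 7^8 ≡ 0² = 0, 7^16 ≡ 0² = 0, 7^32 ≡ 0² = 0. Since 47 = 32 + 8 + 4 + 2 + 1, 7^47 ≡ 0·0·0·0·7: 0·0 = 0, then 0·0 = 0, then 0·0 = 0, then 0·7 = 0. So 7^47 ≡ 0 (mod 49).
So ψ(0) = ψ(7) = 0 while 0 ≠ 7, so ψ is not injective.
A non-injective map from the 49-element set ℤ/49ℤ to itself takes at most 48 distinct values, so it cannot be surjective. Therefore ψ is not surjective.
Since ψ is not surjective, we determine |image(ψ)|. Computing x^47 mod 49 for each x (by repeated squaring, reducing mod 49 at every step), the values ψ(0), ψ(1), …, ψ(48) are: 0, 1, 32, 47, 44, 38, 34, 0, 36, 4, 40, 37, 10, 20, 0, 22, 25, 33, 30, 31, 6, 0, 8, 46, 26, 23, 3, 41, 0, 43, 18, 19, 16, 24, 27, 0, 29, 39, 12, 9, 45, 13, 0, 15, 11, 5, 2, 17, 48.
The distinct values are {0, 1, 2, 3, 4, 5, 6, 8, 9, 10, 11, 12, 13, 15, 16, 17, 18, 19, 20, 22, 23, 24, 25, 26, 27, 29, 30, 31, 32, 33, 34, 36, 37, 38, 39, 40, 41, 43, 44, 45, 46, 47, 48}; there are 43 of them.

43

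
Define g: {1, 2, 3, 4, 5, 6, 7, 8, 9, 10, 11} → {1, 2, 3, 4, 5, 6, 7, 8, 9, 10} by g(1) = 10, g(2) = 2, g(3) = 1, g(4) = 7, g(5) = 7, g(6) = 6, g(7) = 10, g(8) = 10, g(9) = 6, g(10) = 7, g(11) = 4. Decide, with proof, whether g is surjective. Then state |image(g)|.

No element maps to 3, so g is not surjective.
The image of g is {1, 2, 4, 6, 7, 10}, which has 6 elements.

6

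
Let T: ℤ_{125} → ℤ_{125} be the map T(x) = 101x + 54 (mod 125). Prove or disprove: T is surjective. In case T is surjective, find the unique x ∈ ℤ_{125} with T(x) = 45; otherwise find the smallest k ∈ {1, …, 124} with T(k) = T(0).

16

Since gcd(101, 125) = 1, 101 is invertible modulo 125. Euclid's algorithm: 125 = 1·101 + 24, 101 = 4·24 + 5, 24 = 4·5 + 4, 5 = 1·4 + 1; back-substituting gives 1 = 26·101 − 21·125, so 101⁻¹ ≡ 26 (mod 125).
For any y ∈ ℤ_{125}, x = 26(y − 54) mod 125 satisfies T(x) = 101·26(y − 54) + 54 ≡ y (since 101·26 ≡ 1 mod 125). So every y has a preimage.
Hence T is surjective.
Since T is surjective, we find T⁻¹(45): we need 101x ≡ 45 − 54 ≡ 116 (mod 125). Using 101⁻¹ = 26: x ≡ 26·116 = 3016 = 24·125 + 16, so x = 16.
Check: T(16) = 101·16 + 54 = 1670 = 13·125 + 45 ≡ 45 (mod 125).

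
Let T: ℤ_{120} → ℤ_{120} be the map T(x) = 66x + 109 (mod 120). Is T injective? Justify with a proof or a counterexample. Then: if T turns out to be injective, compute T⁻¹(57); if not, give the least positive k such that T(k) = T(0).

20

Recall: T is injective when T(a) = T(b) forces a = b.
We have gcd(66, 120) = 6 > 1. Taking a = 0 and b = 20: T(0) = 109 and T(20) = 66·20 + 109 = 1429 ≡ 109 (mod 120).
So T(0) = T(20) while 0 ≠ 20, so T is not injective.
Since T is not injective, we find the least positive k with T(k) = T(0): this means 66k ≡ 0 (mod 120), i.e. 120 ∣ 66k. Since gcd(66, 120) = 6, dividing through by 6 this holds exactly when 20 ∣ 11k, and as gcd(11, 20) = 1, exactly when 20 ∣ k.
The smallest positive such k is 20.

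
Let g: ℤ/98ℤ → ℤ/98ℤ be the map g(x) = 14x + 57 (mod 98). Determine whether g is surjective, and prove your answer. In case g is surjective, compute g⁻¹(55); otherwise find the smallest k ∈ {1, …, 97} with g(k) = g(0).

By definition, g is surjective if every y in the codomain equals g(x) for some x in the domain.
Since gcd(14, 98) = 14, we have 14x ≡ 0 (mod 14) for all x, so g(x) ≡ 1 (mod 14).
But 0 ≢ 1 (mod 14), so 0 ∈ ℤ/98ℤ has no preimage. Hence g is not surjective.
Since g is not surjective, we find the least positive k with g(k) = g(0): this means 14k ≡ 0 (mod 98), i.e. 98 ∣ 14k. Since gcd(14, 98) = 14, dividing through by 14 this holds exactly when 7 ∣ k.
The smallest positive such k is 7.

7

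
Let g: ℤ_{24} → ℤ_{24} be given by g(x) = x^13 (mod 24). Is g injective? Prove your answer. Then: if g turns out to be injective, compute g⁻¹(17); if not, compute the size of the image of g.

15

g(0) = 0^13 = 0.
g(6): Repeated squaring mod 24: 6^1 ≡ 6, 6^2 ≡ 6² = 36 ≡ 12, 6^4 ≡ 12² = 144 ≡ 0, 6^8 ≡ 0² = 0. Since 13 = 8 + 4 + 1, 6^13 ≡ 0·0·6: 0·0 = 0, then 0·6 = 0. So 6^13 ≡ 0 (mod 24).
So g(0) = g(6) = 0 while 0 ≠ 6, so g is not injective.
Since g is not injective, we determine |image(g)|. Computing x^13 mod 24 for each x (by repeated squaring, reducing mod 24 at every step), the values g(0), g(1), …, g(23) are: 0, 1, 8, 3, 16, 5, 0, 7, 8, 9, 16, 11, 0, 13, 8, 15, 16, 17, 0, 19, 8, 21, 16, 23.
The distinct values are {0, 1, 3, 5, 7, 8, 9, 11, 13, 15, 16, 17, 19, 21, 23}; there are 15 of them.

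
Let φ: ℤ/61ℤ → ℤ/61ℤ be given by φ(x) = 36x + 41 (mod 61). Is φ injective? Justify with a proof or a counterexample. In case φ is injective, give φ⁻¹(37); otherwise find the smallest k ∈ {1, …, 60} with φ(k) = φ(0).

27

If φ(s) = φ(t), then 36s ≡ 36t (mod 61). Because gcd(36, 61) = 1, we may cancel 36 to get s ≡ t (mod 61).
Therefore φ is injective.
We now compute 36⁻¹ mod 61 explicitly. Euclid's algorithm: 61 = 1·36 + 25, 36 = 1·25 + 11, 25 = 2·11 + 3, 11 = 3·3 + 2, 3 = 1·2 + 1; back-substituting gives 1 = 39·36 − 23·61, so 36⁻¹ ≡ 39 (mod 61).
Since φ is injective, we find φ⁻¹(37): we need 36x ≡ 37 − 41 ≡ 57 (mod 61). Using 36⁻¹ = 39: x ≡ 39·57 = 2223 = 36·61 + 27, so x = 27.
Check: φ(27) = 36·27 + 41 = 1013 = 16·61 + 37 ≡ 37 (mod 61).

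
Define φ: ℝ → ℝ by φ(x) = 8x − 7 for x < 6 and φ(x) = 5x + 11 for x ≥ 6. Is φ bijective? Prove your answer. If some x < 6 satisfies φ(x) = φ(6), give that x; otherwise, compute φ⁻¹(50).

Both pieces are strictly increasing (slopes 8 and 5), so each is injective on its own interval.
The left piece maps (−∞, 6) onto (−∞, 41); the right piece maps [6, ∞) onto [41, ∞).
Since 41 = 41, the images partition ℝ: φ is injective and surjective, hence bijective.
Because the two images are disjoint, no x < 6 has φ(x) = φ(6), so we compute φ⁻¹(50): 50 lies in [41, ∞), so solve 5x + 11 = 50: x = (50 − 11)/5 = 39/5.

39/5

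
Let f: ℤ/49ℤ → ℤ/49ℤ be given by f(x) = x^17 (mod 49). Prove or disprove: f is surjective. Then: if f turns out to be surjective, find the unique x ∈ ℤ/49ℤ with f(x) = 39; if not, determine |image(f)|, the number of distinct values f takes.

43

f(0) = 0^17 = 0.
f(7): Repeated squaring mod 49: 7^1 ≡ 7, 7^2 ≡ 7² = 49 ≡ 0, 7^4 ≡ 0² = 0, 7^8 ≡ 0² = 0, 7^16 ≡ 0² = 0. Since 17 = 16 + 1, 7^17 ≡ 0·7: 0·7 = 0. So 7^17 ≡ 0 (mod 49).
So f(0) = f(7) = 0 while 0 ≠ 7, hence f is not injective.
A non-injective map from the 49-element set ℤ/49ℤ to itself takes at most 48 distinct values, so it cannot be surjective. Therefore f is not surjective.
Since f is not surjective, we determine |image(f)|. Computing x^17 mod 49 for each x (by repeated squaring, reducing mod 49 at every step), the values f(0), f(1), …, f(48) are: 0, 1, 46, 26, 9, 45, 20, 0, 22, 39, 12, 44, 38, 41, 0, 43, 32, 47, 30, 31, 13, 0, 15, 25, 33, 16, 24, 34, 0, 36, 18, 19, 2, 17, 6, 0, 8, 11, 5, 37, 10, 27, 0, 29, 4, 40, 23, 3, 48.
The distinct values are {0, 1, 2, 3, 4, 5, 6, 8, 9, 10, 11, 12, 13, 15, 16, 17, 18, 19, 20, 22, 23, 24, 25, 26, 27, 29, 30, 31, 32, 33, 34, 36, 37, 38, 39, 40, 41, 43, 44, 45, 46, 47, 48}; there are 43 of them.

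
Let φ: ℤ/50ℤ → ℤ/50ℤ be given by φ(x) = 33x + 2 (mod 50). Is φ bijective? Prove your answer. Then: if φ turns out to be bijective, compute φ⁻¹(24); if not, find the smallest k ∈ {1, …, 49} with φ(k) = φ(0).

34

Suppose φ(x_1) = φ(x_2) in ℤ/50ℤ. Then 33x_1 + 2 ≡ 33x_2 + 2 (mod 50), so 33(x_1 − x_2) ≡ 0 (mod 50).
Since gcd(33, 50) = 1, 33 is invertible modulo 50, therefore x_1 − x_2 ≡ 0 (mod 50), i.e. x_1 = x_2.
We now compute 33⁻¹ mod 50 explicitly. Euclid's algorithm: 50 = 1·33 + 17, 33 = 1·17 + 16, 17 = 1·16 + 1; back-substituting gives 1 = 47·33 − 31·50, so 33⁻¹ ≡ 47 (mod 50).
Then y ↦ 47(y − 2) is a two-sided inverse to φ, so every y ∈ ℤ/50ℤ has a preimage.
So φ is bijective.
Since φ is bijective, we compute φ⁻¹(24): solve 33x + 2 ≡ 24 (mod 50), i.e. 33x ≡ 22 (mod 50).
Multiplying by 33⁻¹ = 47 gives x ≡ 47·22 = 1034 = 20·50 + 34 ≡ 34 (mod 50).
Check: φ(34) = 33·34 + 2 = 1124 = 22·50 + 24 ≡ 24 (mod 50).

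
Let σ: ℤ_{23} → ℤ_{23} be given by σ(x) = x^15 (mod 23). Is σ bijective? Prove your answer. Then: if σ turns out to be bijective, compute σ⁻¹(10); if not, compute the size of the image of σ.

11

Since 23 is prime, the nonzero elements of ℤ_{23} form a cyclic group of order 22.
As gcd(15, 22) = 1, raising to the 15th power is a bijection on this group: if u^15 ≡ v^15 then (uv^{−1})^15 = 1, and the only element of order dividing gcd(15, 22) = 1 is 1, so u = v.
With σ(0) = 0 this makes σ injective on all of ℤ_{23}, hence bijective (finite equal-size domain and codomain). In particular σ is bijective.
Since σ is bijective, we find the preimage of 10. The inverse of x ↦ x^15 on (ℤ_{23})^× is x ↦ x^3, because 15·3 = 45 = 2·22 + 1 ≡ 1 (mod 22) and x^{22} = 1 for x ≠ 0 (Fermat). So σ⁻¹(10) = 10^3 mod 23.
Repeated squaring mod 23: 10^1 ≡ 10, 10^2 ≡ 10² = 100 ≡ 8. Since 3 = 2 + 1, 10^3 ≡ 8·10: 8·10 = 80 ≡ 11. So 10^3 ≡ 11 (mod 23).
Hence σ⁻¹(10) = 11.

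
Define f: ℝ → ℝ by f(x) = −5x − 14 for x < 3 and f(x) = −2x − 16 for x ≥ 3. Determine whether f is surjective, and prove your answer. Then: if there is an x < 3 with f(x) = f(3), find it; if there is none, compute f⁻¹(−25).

8/5

Both pieces are strictly decreasing (slopes −5 and −2), so each is injective on its own interval.
The left piece maps (−∞, 3) onto (−29, ∞); the right piece maps [3, ∞) onto (−∞, −22].
The union (−29, ∞) ∪ (−∞, −22] covers ℝ, so f is surjective.
For the follow-up: the images overlap, so an x < 3 with f(x) = f(3) exists. f(3) = −22; solving −5x − 14 = −22 for x < 3 gives x = (−22 + 14)/(−5) = 8/5.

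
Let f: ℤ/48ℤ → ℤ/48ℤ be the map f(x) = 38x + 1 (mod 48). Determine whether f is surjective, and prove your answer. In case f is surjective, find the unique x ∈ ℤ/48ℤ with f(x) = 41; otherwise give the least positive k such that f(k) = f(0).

Since gcd(38, 48) = 2, we have 38x ≡ 0 (mod 2) for all x, so f(x) ≡ 1 (mod 2).
But 0 ≢ 1 (mod 2), so 0 ∈ ℤ/48ℤ has no preimage. Hence f is not surjective.
Since f is not surjective, we find the least positive k with f(k) = f(0): this means 38k ≡ 0 (mod 48), i.e. 48 ∣ 38k. Since gcd(38, 48) = 2, dividing through by 2 this holds exactly when 24 ∣ 19k, and as gcd(19, 24) = 1, exactly when 24 ∣ k.
The smallest positive such k is 24.

24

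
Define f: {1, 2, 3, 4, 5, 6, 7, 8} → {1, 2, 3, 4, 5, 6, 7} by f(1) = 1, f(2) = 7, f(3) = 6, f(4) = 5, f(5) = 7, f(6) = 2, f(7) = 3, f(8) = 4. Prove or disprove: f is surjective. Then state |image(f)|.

7

Every element of the codomain has a preimage: 1 = f(1), 2 = f(6), 3 = f(7), 4 = f(8), 5 = f(4), 6 = f(3), 7 = f(2).
Thus f is surjective.
The image of f is {1, 2, 3, 4, 5, 6, 7}, which has 7 elements.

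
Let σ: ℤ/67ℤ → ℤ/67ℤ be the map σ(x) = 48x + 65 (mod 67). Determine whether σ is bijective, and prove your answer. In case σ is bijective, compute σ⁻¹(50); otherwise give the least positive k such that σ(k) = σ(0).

Recall that σ is injective when σ(u) = σ(v) forces u = v.
If σ(u) = σ(v), then 48u ≡ 48v (mod 67). Because gcd(48, 67) = 1, we may cancel 48 to get u ≡ v (mod 67).
We now compute 48⁻¹ mod 67 explicitly. Euclid's algorithm: 67 = 1·48 + 19, 48 = 2·19 + 10, 19 = 1·10 + 9, 10 = 1·9 + 1; back-substituting gives 1 = 7·48 − 5·67, so 48⁻¹ ≡ 7 (mod 67).
Then y ↦ 7(y − 65) is a two-sided inverse to σ, so every y ∈ ℤ/67ℤ has a preimage.
So σ is bijective.
Since σ is bijective, we find σ⁻¹(50): we need 48x ≡ 50 − 65 ≡ 52 (mod 67). Using 48⁻¹ = 7: x ≡ 7·52 = 364 = 5·67 + 29, so x = 29.
Check: σ(29) = 48·29 + 65 = 1457 = 21·67 + 50 ≡ 50 (mod 67).

29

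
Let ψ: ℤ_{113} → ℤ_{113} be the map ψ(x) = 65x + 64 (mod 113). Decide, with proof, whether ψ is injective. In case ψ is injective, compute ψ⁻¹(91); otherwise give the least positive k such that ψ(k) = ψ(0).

By definition, ψ is injective when ψ(a) = ψ(b) forces a = b.
Suppose ψ(a) = ψ(b) in ℤ_{113}. Then 65a + 64 ≡ 65b + 64 (mod 113), hence 65(a − b) ≡ 0 (mod 113).
Since gcd(65, 113) = 1, 65 is invertible modulo 113, thus a − b ≡ 0 (mod 113), i.e. a = b.
Hence ψ is injective.
We now compute 65⁻¹ mod 113 explicitly. Euclid's algorithm: 113 = 1·65 + 48, 65 = 1·48 + 17, 48 = 2·17 + 14, 17 = 1·14 + 3, 14 = 4·3 + 2, 3 = 1·2 + 1; back-substituting gives 1 = 40·65 − 23·113, so 65⁻¹ ≡ 40 (mod 113).
Since ψ is injective, we find ψ⁻¹(91): we need 65x ≡ 91 − 64 ≡ 27 (mod 113). Using 65⁻¹ = 40: x ≡ 40·27 = 1080 = 9·113 + 63, so x = 63.
Check: ψ(63) = 65·63 + 64 = 4159 = 36·113 + 91 ≡ 91 (mod 113).

63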